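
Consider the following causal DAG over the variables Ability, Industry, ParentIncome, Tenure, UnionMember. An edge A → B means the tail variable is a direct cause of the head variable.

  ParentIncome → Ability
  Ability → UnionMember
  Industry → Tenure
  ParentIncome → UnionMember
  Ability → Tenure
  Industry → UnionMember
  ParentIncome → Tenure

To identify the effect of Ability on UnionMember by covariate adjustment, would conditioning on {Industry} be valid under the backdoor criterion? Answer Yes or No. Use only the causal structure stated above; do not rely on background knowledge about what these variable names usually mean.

Backdoor paths from Ability to UnionMember (paths whose first edge points into Ability):
  P1: Ability <- ParentIncome -> UnionMember
  P2: Ability <- ParentIncome -> Tenure <- Industry -> UnionMember
Condition 1 (no descendant of Ability in the set): holds — descendants of Ability are {Tenure, UnionMember}; none are in {Industry}.
Condition 2 (every backdoor path blocked by {Industry}):
  P1: open — no interior node is in the conditioning set.
  P2: blocked at collider Tenure (neither it nor any descendant is in the conditioning set).
{Industry} does not satisfy the backdoor criterion.

No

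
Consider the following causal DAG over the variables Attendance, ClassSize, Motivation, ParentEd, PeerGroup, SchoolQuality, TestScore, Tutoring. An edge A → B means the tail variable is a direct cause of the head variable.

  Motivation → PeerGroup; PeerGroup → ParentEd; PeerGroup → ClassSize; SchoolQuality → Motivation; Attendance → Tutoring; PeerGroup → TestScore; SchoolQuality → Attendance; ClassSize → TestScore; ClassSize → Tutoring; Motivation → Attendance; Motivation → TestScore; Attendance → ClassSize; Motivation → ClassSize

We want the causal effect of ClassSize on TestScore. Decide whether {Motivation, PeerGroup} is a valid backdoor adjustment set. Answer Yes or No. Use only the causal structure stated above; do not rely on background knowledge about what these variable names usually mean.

Yes

Backdoor paths from ClassSize to TestScore (paths whose first edge points into ClassSize):
  P1: ClassSize <- Motivation -> PeerGroup -> TestScore
  P2: ClassSize <- Motivation -> TestScore
  P3: ClassSize <- Attendance <- SchoolQuality -> Motivation -> PeerGroup -> TestScore
  P4: ClassSize <- Attendance <- SchoolQuality -> Motivation -> TestScore
  P5: ClassSize <- Attendance <- Motivation -> PeerGroup -> TestScore
  P6: ClassSize <- Attendance <- Motivation -> TestScore
  P7: ClassSize <- PeerGroup <- Motivation -> TestScore
  P8: ClassSize <- PeerGroup -> TestScore
Condition 1 (no descendant of ClassSize in the set): holds — descendants of ClassSize are {TestScore, Tutoring}; none are in {Motivation, PeerGroup}.
Condition 2 (every backdoor path blocked by {Motivation, PeerGroup}):
  P1: blocked at fork node Motivation ∈ conditioning set.
  P2: blocked at fork node Motivation ∈ conditioning set.
  P3: blocked at chain node Motivation ∈ conditioning set.
  P4: blocked at chain node Motivation ∈ conditioning set.
  P5: blocked at fork node Motivation ∈ conditioning set.
  P6: blocked at fork node Motivation ∈ conditioning set.
  P7: blocked at chain node PeerGroup ∈ conditioning set.
  P8: blocked at fork node PeerGroup ∈ conditioning set.
{Motivation, PeerGroup} satisfies the backdoor criterion.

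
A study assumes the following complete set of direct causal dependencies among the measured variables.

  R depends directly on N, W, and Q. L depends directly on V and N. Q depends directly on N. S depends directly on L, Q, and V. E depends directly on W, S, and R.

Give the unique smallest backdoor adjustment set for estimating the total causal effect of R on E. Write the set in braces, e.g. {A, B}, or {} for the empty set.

{S, W}

Variables eligible for adjustment (non-descendants of R, excluding R and E): {L, N, Q, S, V, W}.
Backdoor paths from R to E:
  P1: R <- N -> Q -> S -> E
  P2: R <- N -> L <- V -> S -> E
  P3: R <- N -> L -> S -> E
  P4: R <- W -> E
  P5: R <- Q <- N -> L <- V -> S -> E
  P6: R <- Q <- N -> L -> S -> E
  P7: R <- Q -> S -> E
The empty set is not sufficient: P1 (R <- N -> Q -> S -> E) has no collider blocking it and no conditioned non-collider, so it is open.
Try {S, W}:
  P1: blocked at chain node S ∈ conditioning set.
  P2: blocked at chain node S ∈ conditioning set.
  P3: blocked at chain node S ∈ conditioning set.
  P4: blocked at fork node W ∈ conditioning set.
  P5: blocked at chain node S ∈ conditioning set.
  P6: blocked at chain node S ∈ conditioning set.
  P7: blocked at chain node S ∈ conditioning set.
{S, W} contains no descendant of R and blocks every backdoor path.
Every element of {S, W} is needed (dropping S leaves P1 open; dropping W leaves P4 open), so no proper subset is valid.
Among all size-2 subsets of the eligible variables, only {S, W} blocks every backdoor path, so it is the unique smallest valid adjustment set.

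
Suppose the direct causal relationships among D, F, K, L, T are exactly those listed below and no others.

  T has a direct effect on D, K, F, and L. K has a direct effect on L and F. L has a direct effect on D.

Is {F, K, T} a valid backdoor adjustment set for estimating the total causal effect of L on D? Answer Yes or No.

Yes

Backdoor paths from L to D (paths whose first edge points into L):
  P1: L <- T -> D
  P2: L <- K <- T -> D
  P3: L <- K -> F <- T -> D
Condition 1 (no descendant of L in the set): holds — descendants of L are {D}; none are in {F, K, T}.
Condition 2 (every backdoor path blocked by {F, K, T}):
  P1: blocked at fork node T ∈ conditioning set.
  P2: blocked at chain node K ∈ conditioning set.
  P3: blocked at fork node K ∈ conditioning set.
{F, K, T} satisfies the backdoor criterion.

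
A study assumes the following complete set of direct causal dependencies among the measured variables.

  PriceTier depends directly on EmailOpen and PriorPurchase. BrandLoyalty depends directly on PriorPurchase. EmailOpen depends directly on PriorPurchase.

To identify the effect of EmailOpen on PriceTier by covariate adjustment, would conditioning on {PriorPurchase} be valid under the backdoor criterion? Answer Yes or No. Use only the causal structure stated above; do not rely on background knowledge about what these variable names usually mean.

Backdoor paths from EmailOpen to PriceTier (paths whose first edge points into EmailOpen):
  P1: EmailOpen <- PriorPurchase -> PriceTier
Condition 1 (no descendant of EmailOpen in the set): holds — descendants of EmailOpen are {PriceTier}; none are in {PriorPurchase}.
Condition 2 (every backdoor path blocked by {PriorPurchase}):
  P1: blocked at fork node PriorPurchase ∈ conditioning set.
{PriorPurchase} satisfies the backdoor criterion.

Yes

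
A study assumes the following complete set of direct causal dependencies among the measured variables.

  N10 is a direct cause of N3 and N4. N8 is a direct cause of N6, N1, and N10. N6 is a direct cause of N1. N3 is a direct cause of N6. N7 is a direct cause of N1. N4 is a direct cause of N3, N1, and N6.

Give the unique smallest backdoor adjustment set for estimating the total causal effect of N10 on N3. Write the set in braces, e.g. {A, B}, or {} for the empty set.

Variables eligible for adjustment (non-descendants of N10, excluding N10 and N3): {N7, N8}.
Backdoor paths from N10 to N3:
  P1: N10 <- N8 -> N6 <- N4 -> N3
  P2: N10 <- N8 -> N6 <- N3
  P3: N10 <- N8 -> N6 -> N1 <- N4 -> N3
  P4: N10 <- N8 -> N1 <- N4 -> N3
  P5: N10 <- N8 -> N1 <- N4 -> N6 <- N3
  P6: N10 <- N8 -> N1 <- N6 <- N4 -> N3
  P7: N10 <- N8 -> N1 <- N6 <- N3
Each backdoor path contains an unconditioned collider, so every path is already blocked with the empty conditioning set:
  P1: blocked at collider N6 (neither it nor any descendant is in the conditioning set).
  P2: blocked at collider N6 (neither it nor any descendant is in the conditioning set).
  P3: blocked at collider N1 (neither it nor any descendant is in the conditioning set).
  P4: blocked at collider N1 (neither it nor any descendant is in the conditioning set).
  P5: blocked at collider N1 (neither it nor any descendant is in the conditioning set).
  P6: blocked at collider N1 (neither it nor any descendant is in the conditioning set).
  P7: blocked at collider N1 (neither it nor any descendant is in the conditioning set).
The empty set is therefore the unique smallest valid set.

{}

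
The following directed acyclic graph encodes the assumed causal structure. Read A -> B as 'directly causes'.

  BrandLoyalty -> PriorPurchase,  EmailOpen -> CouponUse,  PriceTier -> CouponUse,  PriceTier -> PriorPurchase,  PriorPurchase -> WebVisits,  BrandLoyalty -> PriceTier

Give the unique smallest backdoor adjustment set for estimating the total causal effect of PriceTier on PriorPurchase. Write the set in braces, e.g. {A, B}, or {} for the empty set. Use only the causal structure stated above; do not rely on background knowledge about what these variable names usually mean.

Variables eligible for adjustment (non-descendants of PriceTier, excluding PriceTier and PriorPurchase): {BrandLoyalty, EmailOpen}.
Backdoor paths from PriceTier to PriorPurchase:
  P1: PriceTier <- BrandLoyalty -> PriorPurchase
The empty set is not sufficient: P1 (PriceTier <- BrandLoyalty -> PriorPurchase) has no collider blocking it and no conditioned non-collider, so it is open.
Try {BrandLoyalty}:
  P1: blocked at fork node BrandLoyalty ∈ conditioning set.
{BrandLoyalty} contains no descendant of PriceTier and blocks every backdoor path.
No other singleton works — e.g. {EmailOpen} leaves P1 open — so {BrandLoyalty} is the unique smallest valid adjustment set.

{BrandLoyalty}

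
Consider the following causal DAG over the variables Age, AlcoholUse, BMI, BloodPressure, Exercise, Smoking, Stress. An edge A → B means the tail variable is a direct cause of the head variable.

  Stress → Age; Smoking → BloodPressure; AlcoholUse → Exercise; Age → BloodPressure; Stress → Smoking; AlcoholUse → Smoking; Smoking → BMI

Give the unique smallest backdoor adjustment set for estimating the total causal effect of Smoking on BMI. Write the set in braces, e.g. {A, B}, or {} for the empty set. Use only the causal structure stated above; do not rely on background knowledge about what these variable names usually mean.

{}

Variables eligible for adjustment (non-descendants of Smoking, excluding Smoking and BMI): {Age, AlcoholUse, Exercise, Stress}.
Backdoor paths from Smoking to BMI:
  (none)
With no backdoor paths the empty set already satisfies the criterion, and it is trivially minimal.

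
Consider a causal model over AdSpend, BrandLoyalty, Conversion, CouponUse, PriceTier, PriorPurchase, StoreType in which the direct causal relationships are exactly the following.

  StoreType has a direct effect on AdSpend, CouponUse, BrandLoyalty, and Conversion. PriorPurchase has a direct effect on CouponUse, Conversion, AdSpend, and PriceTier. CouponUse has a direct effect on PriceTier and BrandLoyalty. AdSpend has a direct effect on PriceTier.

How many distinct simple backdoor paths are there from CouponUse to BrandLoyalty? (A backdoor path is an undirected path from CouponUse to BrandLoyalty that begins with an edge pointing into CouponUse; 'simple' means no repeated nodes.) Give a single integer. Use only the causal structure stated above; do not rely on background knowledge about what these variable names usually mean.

4

A backdoor path from CouponUse to BrandLoyalty is any simple undirected path whose first edge points into CouponUse (i.e. leaves CouponUse via a parent).
Parents of CouponUse: {PriorPurchase, StoreType}.
Enumerating:
  P1: CouponUse <- PriorPurchase -> Conversion <- StoreType -> BrandLoyalty
  P2: CouponUse <- PriorPurchase -> AdSpend <- StoreType -> BrandLoyalty
  P3: CouponUse <- PriorPurchase -> PriceTier <- AdSpend <- StoreType -> BrandLoyalty
  P4: CouponUse <- StoreType -> BrandLoyalty
That exhausts the simple backdoor paths. Count: 4.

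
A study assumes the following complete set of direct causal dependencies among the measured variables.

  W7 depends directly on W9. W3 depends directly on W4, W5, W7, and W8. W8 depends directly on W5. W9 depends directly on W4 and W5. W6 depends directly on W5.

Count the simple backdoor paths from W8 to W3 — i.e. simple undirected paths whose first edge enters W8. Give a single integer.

3

A backdoor path from W8 to W3 is any simple undirected path whose first edge points into W8 (i.e. leaves W8 via a parent).
Parents of W8: {W5}.
Enumerating:
  P1: W8 <- W5 -> W9 <- W4 -> W3
  P2: W8 <- W5 -> W9 -> W7 -> W3
  P3: W8 <- W5 -> W3
That exhausts the simple backdoor paths. Count: 3.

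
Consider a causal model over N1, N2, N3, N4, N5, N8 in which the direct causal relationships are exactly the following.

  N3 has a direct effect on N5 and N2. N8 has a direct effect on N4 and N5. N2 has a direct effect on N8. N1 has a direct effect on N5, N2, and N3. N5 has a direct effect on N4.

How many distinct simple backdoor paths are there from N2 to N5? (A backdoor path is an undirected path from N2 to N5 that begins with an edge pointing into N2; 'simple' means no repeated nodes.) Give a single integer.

A backdoor path from N2 to N5 is any simple undirected path whose first edge points into N2 (i.e. leaves N2 via a parent).
Parents of N2: {N1, N3}.
Enumerating:
  P1: N2 <- N1 -> N3 -> N5
  P2: N2 <- N1 -> N5
  P3: N2 <- N3 <- N1 -> N5
  P4: N2 <- N3 -> N5
That exhausts the simple backdoor paths. Count: 4.

4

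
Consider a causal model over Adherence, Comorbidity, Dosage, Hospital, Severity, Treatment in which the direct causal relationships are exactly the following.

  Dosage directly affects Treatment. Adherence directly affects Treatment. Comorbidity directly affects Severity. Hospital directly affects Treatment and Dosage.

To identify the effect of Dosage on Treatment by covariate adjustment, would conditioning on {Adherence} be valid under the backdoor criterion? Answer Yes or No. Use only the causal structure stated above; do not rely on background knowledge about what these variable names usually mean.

No

Backdoor paths from Dosage to Treatment (paths whose first edge points into Dosage):
  P1: Dosage <- Hospital -> Treatment
Condition 1 (no descendant of Dosage in the set): holds — descendants of Dosage are {Treatment}; none are in {Adherence}.
Condition 2 (every backdoor path blocked by {Adherence}):
  P1: open — no interior node is in the conditioning set.
{Adherence} does not satisfy the backdoor criterion.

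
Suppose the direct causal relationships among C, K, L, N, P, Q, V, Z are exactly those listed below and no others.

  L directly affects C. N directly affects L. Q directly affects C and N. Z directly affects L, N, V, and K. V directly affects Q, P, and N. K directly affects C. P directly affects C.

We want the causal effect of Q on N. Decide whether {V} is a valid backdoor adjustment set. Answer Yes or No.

Yes

Backdoor paths from Q to N (paths whose first edge points into Q):
  P1: Q <- V <- Z -> N
  P2: Q <- V <- Z -> K -> C <- L <- N
  P3: Q <- V <- Z -> L <- N
  P4: Q <- V -> N
  P5: Q <- V -> P -> C <- K <- Z -> N
  P6: Q <- V -> P -> C <- K <- Z -> L <- N
  P7: Q <- V -> P -> C <- L <- Z -> N
  P8: Q <- V -> P -> C <- L <- N
Condition 1 (no descendant of Q in the set): holds — descendants of Q are {C, L, N}; none are in {V}.
Condition 2 (every backdoor path blocked by {V}):
  P1: blocked at chain node V ∈ conditioning set.
  P2: blocked at chain node V ∈ conditioning set.
  P3: blocked at chain node V ∈ conditioning set.
  P4: blocked at fork node V ∈ conditioning set.
  P5: blocked at fork node V ∈ conditioning set.
  P6: blocked at fork node V ∈ conditioning set.
  P7: blocked at fork node V ∈ conditioning set.
  P8: blocked at fork node V ∈ conditioning set.
{V} satisfies the backdoor criterion.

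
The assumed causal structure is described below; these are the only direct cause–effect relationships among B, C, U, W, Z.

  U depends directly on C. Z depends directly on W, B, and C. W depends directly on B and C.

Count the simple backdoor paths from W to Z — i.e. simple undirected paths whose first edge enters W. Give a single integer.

2

A backdoor path from W to Z is any simple undirected path whose first edge points into W (i.e. leaves W via a parent).
Parents of W: {B, C}.
Enumerating:
  P1: W <- B -> Z
  P2: W <- C -> Z
That exhausts the simple backdoor paths. Count: 2.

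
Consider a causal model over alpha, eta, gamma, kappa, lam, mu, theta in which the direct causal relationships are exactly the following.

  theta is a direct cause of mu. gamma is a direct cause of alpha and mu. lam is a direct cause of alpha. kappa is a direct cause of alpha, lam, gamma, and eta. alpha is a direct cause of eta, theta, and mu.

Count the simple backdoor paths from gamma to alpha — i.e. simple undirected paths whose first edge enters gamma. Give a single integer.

3

A backdoor path from gamma to alpha is any simple undirected path whose first edge points into gamma (i.e. leaves gamma via a parent).
Parents of gamma: {kappa}.
Enumerating:
  P1: gamma <- kappa -> lam -> alpha
  P2: gamma <- kappa -> alpha
  P3: gamma <- kappa -> eta <- alpha
That exhausts the simple backdoor paths. Count: 3.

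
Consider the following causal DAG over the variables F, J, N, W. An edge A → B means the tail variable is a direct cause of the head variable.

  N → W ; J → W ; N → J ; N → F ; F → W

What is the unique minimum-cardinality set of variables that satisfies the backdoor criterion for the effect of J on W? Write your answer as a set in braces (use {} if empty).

{N}

Variables eligible for adjustment (non-descendants of J, excluding J and W): {F, N}.
Backdoor paths from J to W:
  P1: J <- N -> F -> W
  P2: J <- N -> W
The empty set is not sufficient: P1 (J <- N -> F -> W) has no collider blocking it and no conditioned non-collider, so it is open.
Try {N}:
  P1: blocked at fork node N ∈ conditioning set.
  P2: blocked at fork node N ∈ conditioning set.
{N} contains no descendant of J and blocks every backdoor path.
No other singleton works — e.g. {F} leaves P2 open — so {N} is the unique smallest valid adjustment set.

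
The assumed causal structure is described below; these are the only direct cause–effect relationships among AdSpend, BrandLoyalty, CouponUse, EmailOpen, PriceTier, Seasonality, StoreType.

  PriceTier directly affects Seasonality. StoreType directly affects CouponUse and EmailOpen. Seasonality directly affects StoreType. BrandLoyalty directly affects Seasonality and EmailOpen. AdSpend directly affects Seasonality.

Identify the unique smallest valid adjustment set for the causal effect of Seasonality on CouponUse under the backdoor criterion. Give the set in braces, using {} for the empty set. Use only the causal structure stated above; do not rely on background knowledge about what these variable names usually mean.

Variables eligible for adjustment (non-descendants of Seasonality, excluding Seasonality and CouponUse): {AdSpend, BrandLoyalty, PriceTier}.
Backdoor paths from Seasonality to CouponUse:
  P1: Seasonality <- BrandLoyalty -> EmailOpen <- StoreType -> CouponUse
Each backdoor path contains an unconditioned collider, so every path is already blocked with the empty conditioning set:
  P1: blocked at collider EmailOpen (neither it nor any descendant is in the conditioning set).
The empty set is therefore the unique smallest valid set.

{}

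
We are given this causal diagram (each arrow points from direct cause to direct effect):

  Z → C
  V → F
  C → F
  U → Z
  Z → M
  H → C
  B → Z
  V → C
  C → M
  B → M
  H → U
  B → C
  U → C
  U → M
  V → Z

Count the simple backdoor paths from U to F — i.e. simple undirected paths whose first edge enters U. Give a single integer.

7

A backdoor path from U to F is any simple undirected path whose first edge points into U (i.e. leaves U via a parent).
Parents of U: {H}.
Enumerating:
  P1: U <- H -> C <- B -> Z <- V -> F
  P2: U <- H -> C <- B -> M <- Z <- V -> F
  P3: U <- H -> C <- V -> F
  P4: U <- H -> C <- Z <- V -> F
  P5: U <- H -> C -> M <- B -> Z <- V -> F
  P6: U <- H -> C -> M <- Z <- V -> F
  P7: U <- H -> C -> F
That exhausts the simple backdoor paths. Count: 7.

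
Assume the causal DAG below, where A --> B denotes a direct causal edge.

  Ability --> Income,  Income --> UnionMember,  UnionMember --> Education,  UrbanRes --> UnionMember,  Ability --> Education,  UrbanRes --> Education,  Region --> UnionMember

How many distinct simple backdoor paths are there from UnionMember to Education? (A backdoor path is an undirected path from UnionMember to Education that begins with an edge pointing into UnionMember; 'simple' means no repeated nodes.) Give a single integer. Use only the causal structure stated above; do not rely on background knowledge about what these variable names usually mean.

2

A backdoor path from UnionMember to Education is any simple undirected path whose first edge points into UnionMember (i.e. leaves UnionMember via a parent).
Parents of UnionMember: {Income, Region, UrbanRes}.
Enumerating:
  P1: UnionMember <- UrbanRes -> Education
  P2: UnionMember <- Income <- Ability -> Education
That exhausts the simple backdoor paths. Count: 2.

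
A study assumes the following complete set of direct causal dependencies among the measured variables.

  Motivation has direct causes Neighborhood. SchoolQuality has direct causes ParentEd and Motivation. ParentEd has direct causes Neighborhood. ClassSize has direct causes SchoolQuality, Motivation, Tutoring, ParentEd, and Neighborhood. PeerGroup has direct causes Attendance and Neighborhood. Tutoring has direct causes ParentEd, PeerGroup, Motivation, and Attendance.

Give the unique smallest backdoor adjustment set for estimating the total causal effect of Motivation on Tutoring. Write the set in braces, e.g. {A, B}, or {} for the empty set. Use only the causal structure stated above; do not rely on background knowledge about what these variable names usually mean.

Variables eligible for adjustment (non-descendants of Motivation, excluding Motivation and Tutoring): {Attendance, Neighborhood, ParentEd, PeerGroup}.
Backdoor paths from Motivation to Tutoring:
  P1: Motivation <- Neighborhood -> ParentEd -> SchoolQuality -> ClassSize <- Tutoring
  P2: Motivation <- Neighborhood -> ParentEd -> Tutoring
  P3: Motivation <- Neighborhood -> ParentEd -> ClassSize <- Tutoring
  P4: Motivation <- Neighborhood -> PeerGroup <- Attendance -> Tutoring
  P5: Motivation <- Neighborhood -> PeerGroup -> Tutoring
  P6: Motivation <- Neighborhood -> ClassSize <- ParentEd -> Tutoring
  P7: Motivation <- Neighborhood -> ClassSize <- SchoolQuality <- ParentEd -> Tutoring
  P8: Motivation <- Neighborhood -> ClassSize <- Tutoring
The empty set is not sufficient: P2 (Motivation <- Neighborhood -> ParentEd -> Tutoring) has no collider blocking it and no conditioned non-collider, so it is open.
Try {Neighborhood}:
  P1: blocked at fork node Neighborhood ∈ conditioning set.
  P2: blocked at fork node Neighborhood ∈ conditioning set.
  P3: blocked at fork node Neighborhood ∈ conditioning set.
  P4: blocked at fork node Neighborhood ∈ conditioning set.
  P5: blocked at fork node Neighborhood ∈ conditioning set.
  P6: blocked at fork node Neighborhood ∈ conditioning set.
  P7: blocked at fork node Neighborhood ∈ conditioning set.
  P8: blocked at fork node Neighborhood ∈ conditioning set.
{Neighborhood} contains no descendant of Motivation and blocks every backdoor path.
No other singleton works — e.g. {ParentEd} leaves P5 open — so {Neighborhood} is the unique smallest valid adjustment set.

{Neighborhood}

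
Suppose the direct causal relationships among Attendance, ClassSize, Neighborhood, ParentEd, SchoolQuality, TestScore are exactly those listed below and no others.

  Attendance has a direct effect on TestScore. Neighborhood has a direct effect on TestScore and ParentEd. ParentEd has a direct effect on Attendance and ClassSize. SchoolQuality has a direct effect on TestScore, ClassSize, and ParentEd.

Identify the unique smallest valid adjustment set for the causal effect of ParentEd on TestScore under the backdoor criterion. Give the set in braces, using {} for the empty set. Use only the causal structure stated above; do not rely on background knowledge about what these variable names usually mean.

{Neighborhood, SchoolQuality}

Variables eligible for adjustment (non-descendants of ParentEd, excluding ParentEd and TestScore): {Neighborhood, SchoolQuality}.
Backdoor paths from ParentEd to TestScore:
  P1: ParentEd <- SchoolQuality -> TestScore
  P2: ParentEd <- Neighborhood -> TestScore
The empty set is not sufficient: P1 (ParentEd <- SchoolQuality -> TestScore) has no collider blocking it and no conditioned non-collider, so it is open.
Try {Neighborhood, SchoolQuality}:
  P1: blocked at fork node SchoolQuality ∈ conditioning set.
  P2: blocked at fork node Neighborhood ∈ conditioning set.
{Neighborhood, SchoolQuality} contains no descendant of ParentEd and blocks every backdoor path.
Every element of {Neighborhood, SchoolQuality} is needed (dropping Neighborhood leaves P2 open; dropping SchoolQuality leaves P1 open), so no proper subset is valid.
Among all size-2 subsets of the eligible variables, only {Neighborhood, SchoolQuality} blocks every backdoor path, so it is the unique smallest valid adjustment set.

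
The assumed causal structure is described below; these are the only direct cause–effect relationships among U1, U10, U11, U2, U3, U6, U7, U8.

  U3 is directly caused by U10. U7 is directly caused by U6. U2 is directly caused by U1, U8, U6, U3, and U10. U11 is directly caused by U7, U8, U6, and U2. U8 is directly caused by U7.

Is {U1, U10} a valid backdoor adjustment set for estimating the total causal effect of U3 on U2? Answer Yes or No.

Yes

Backdoor paths from U3 to U2 (paths whose first edge points into U3):
  P1: U3 <- U10 -> U2
Condition 1 (no descendant of U3 in the set): holds — descendants of U3 are {U11, U2}; none are in {U1, U10}.
Condition 2 (every backdoor path blocked by {U1, U10}):
  P1: blocked at fork node U10 ∈ conditioning set.
{U1, U10} satisfies the backdoor criterion.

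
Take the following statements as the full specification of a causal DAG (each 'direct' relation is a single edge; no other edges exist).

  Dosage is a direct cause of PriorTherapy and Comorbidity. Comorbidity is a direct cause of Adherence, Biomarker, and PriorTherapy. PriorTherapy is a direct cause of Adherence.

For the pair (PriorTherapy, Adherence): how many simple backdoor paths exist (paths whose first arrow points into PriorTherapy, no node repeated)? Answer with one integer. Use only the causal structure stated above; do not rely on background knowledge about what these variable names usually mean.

2

A backdoor path from PriorTherapy to Adherence is any simple undirected path whose first edge points into PriorTherapy (i.e. leaves PriorTherapy via a parent).
Parents of PriorTherapy: {Comorbidity, Dosage}.
Enumerating:
  P1: PriorTherapy <- Dosage -> Comorbidity -> Adherence
  P2: PriorTherapy <- Comorbidity -> Adherence
That exhausts the simple backdoor paths. Count: 2.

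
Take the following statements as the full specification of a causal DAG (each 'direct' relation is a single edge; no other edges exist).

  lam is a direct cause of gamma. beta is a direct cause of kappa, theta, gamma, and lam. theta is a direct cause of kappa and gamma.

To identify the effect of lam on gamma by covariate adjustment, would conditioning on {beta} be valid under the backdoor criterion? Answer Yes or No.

Yes

Backdoor paths from lam to gamma (paths whose first edge points into lam):
  P1: lam <- beta -> theta -> gamma
  P2: lam <- beta -> kappa <- theta -> gamma
  P3: lam <- beta -> gamma
Condition 1 (no descendant of lam in the set): holds — descendants of lam are {gamma}; none are in {beta}.
Condition 2 (every backdoor path blocked by {beta}):
  P1: blocked at fork node beta ∈ conditioning set.
  P2: blocked at fork node beta ∈ conditioning set.
  P3: blocked at fork node beta ∈ conditioning set.
{beta} satisfies the backdoor criterion.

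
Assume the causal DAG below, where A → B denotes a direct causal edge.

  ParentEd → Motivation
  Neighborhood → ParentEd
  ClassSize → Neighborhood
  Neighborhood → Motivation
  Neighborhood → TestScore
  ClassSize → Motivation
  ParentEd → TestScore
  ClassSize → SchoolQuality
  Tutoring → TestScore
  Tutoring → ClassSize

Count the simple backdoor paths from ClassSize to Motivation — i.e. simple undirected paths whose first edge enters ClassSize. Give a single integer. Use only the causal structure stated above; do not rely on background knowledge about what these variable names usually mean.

4

A backdoor path from ClassSize to Motivation is any simple undirected path whose first edge points into ClassSize (i.e. leaves ClassSize via a parent).
Parents of ClassSize: {Tutoring}.
Enumerating:
  P1: ClassSize <- Tutoring -> TestScore <- Neighborhood -> ParentEd -> Motivation
  P2: ClassSize <- Tutoring -> TestScore <- Neighborhood -> Motivation
  P3: ClassSize <- Tutoring -> TestScore <- ParentEd <- Neighborhood -> Motivation
  P4: ClassSize <- Tutoring -> TestScore <- ParentEd -> Motivation
That exhausts the simple backdoor paths. Count: 4.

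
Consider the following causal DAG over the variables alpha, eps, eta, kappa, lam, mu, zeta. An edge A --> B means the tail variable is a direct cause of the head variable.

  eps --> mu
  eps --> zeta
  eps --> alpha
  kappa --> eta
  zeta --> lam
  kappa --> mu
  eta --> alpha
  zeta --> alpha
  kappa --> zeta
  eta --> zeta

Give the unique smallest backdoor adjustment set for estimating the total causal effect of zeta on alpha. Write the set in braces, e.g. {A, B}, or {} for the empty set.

{eps, eta}

Variables eligible for adjustment (non-descendants of zeta, excluding zeta and alpha): {eps, eta, kappa, mu}.
Backdoor paths from zeta to alpha:
  P1: zeta <- kappa -> eta -> alpha
  P2: zeta <- kappa -> mu <- eps -> alpha
  P3: zeta <- eta <- kappa -> mu <- eps -> alpha
  P4: zeta <- eta -> alpha
  P5: zeta <- eps -> alpha
  P6: zeta <- eps -> mu <- kappa -> eta -> alpha
The empty set is not sufficient: P1 (zeta <- kappa -> eta -> alpha) has no collider blocking it and no conditioned non-collider, so it is open.
Try {eps, eta}:
  P1: blocked at chain node eta ∈ conditioning set.
  P2: blocked at collider mu (neither it nor any descendant is in the conditioning set).
  P3: blocked at chain node eta ∈ conditioning set.
  P4: blocked at fork node eta ∈ conditioning set.
  P5: blocked at fork node eps ∈ conditioning set.
  P6: blocked at fork node eps ∈ conditioning set.
{eps, eta} contains no descendant of zeta and blocks every backdoor path.
Every element of {eps, eta} is needed (dropping eps leaves P5 open; dropping eta leaves P1 open), so no proper subset is valid.
Among all size-2 subsets of the eligible variables, only {eps, eta} blocks every backdoor path, so it is the unique smallest valid adjustment set.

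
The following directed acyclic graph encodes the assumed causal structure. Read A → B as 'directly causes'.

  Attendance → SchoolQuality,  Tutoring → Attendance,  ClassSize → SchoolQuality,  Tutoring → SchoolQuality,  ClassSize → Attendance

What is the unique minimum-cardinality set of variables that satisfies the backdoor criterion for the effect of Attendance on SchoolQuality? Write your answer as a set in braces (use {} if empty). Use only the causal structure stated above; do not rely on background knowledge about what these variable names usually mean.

Variables eligible for adjustment (non-descendants of Attendance, excluding Attendance and SchoolQuality): {ClassSize, Tutoring}.
Backdoor paths from Attendance to SchoolQuality:
  P1: Attendance <- ClassSize -> SchoolQuality
  P2: Attendance <- Tutoring -> SchoolQuality
The empty set is not sufficient: P1 (Attendance <- ClassSize -> SchoolQuality) has no collider blocking it and no conditioned non-collider, so it is open.
Try {ClassSize, Tutoring}:
  P1: blocked at fork node ClassSize ∈ conditioning set.
  P2: blocked at fork node Tutoring ∈ conditioning set.
{ClassSize, Tutoring} contains no descendant of Attendance and blocks every backdoor path.
Every element of {ClassSize, Tutoring} is needed (dropping ClassSize leaves P1 open; dropping Tutoring leaves P2 open), so no proper subset is valid.
Among all size-2 subsets of the eligible variables, only {ClassSize, Tutoring} blocks every backdoor path, so it is the unique smallest valid adjustment set.

{ClassSize, Tutoring}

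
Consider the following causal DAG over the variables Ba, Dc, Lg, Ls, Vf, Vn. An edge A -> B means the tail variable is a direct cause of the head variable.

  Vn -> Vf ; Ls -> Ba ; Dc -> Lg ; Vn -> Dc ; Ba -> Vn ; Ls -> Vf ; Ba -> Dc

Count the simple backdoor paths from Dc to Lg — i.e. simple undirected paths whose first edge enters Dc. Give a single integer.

A backdoor path from Dc to Lg is any simple undirected path whose first edge points into Dc (i.e. leaves Dc via a parent).
Parents of Dc: {Ba, Vn}.
No simple path from any parent of Dc reaches Lg without revisiting Dc, so there are no backdoor paths.

0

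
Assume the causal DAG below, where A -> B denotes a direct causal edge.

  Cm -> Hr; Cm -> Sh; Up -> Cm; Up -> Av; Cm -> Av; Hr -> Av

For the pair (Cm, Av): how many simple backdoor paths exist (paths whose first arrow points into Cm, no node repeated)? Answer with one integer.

A backdoor path from Cm to Av is any simple undirected path whose first edge points into Cm (i.e. leaves Cm via a parent).
Parents of Cm: {Up}.
Enumerating:
  P1: Cm <- Up -> Av
That exhausts the simple backdoor paths. Count: 1.

1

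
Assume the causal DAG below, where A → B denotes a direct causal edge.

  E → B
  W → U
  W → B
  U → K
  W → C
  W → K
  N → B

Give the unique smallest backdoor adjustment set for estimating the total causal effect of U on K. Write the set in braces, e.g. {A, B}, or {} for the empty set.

{W}

Variables eligible for adjustment (non-descendants of U, excluding U and K): {B, C, E, N, W}.
Backdoor paths from U to K:
  P1: U <- W -> K
The empty set is not sufficient: P1 (U <- W -> K) has no collider blocking it and no conditioned non-collider, so it is open.
Try {W}:
  P1: blocked at fork node W ∈ conditioning set.
{W} contains no descendant of U and blocks every backdoor path.
No other singleton works — e.g. {N} leaves P1 open — so {W} is the unique smallest valid adjustment set.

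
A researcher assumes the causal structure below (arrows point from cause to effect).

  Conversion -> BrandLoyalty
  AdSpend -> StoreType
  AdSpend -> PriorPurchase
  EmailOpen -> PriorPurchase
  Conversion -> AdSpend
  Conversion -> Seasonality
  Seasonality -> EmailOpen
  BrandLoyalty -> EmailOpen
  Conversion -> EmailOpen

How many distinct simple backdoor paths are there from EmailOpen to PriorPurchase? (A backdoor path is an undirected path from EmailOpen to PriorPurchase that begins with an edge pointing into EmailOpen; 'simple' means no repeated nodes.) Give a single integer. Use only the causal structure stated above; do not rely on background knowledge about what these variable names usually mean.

A backdoor path from EmailOpen to PriorPurchase is any simple undirected path whose first edge points into EmailOpen (i.e. leaves EmailOpen via a parent).
Parents of EmailOpen: {BrandLoyalty, Conversion, Seasonality}.
Enumerating:
  P1: EmailOpen <- Conversion -> AdSpend -> PriorPurchase
  P2: EmailOpen <- Seasonality <- Conversion -> AdSpend -> PriorPurchase
  P3: EmailOpen <- BrandLoyalty <- Conversion -> AdSpend -> PriorPurchase
That exhausts the simple backdoor paths. Count: 3.

3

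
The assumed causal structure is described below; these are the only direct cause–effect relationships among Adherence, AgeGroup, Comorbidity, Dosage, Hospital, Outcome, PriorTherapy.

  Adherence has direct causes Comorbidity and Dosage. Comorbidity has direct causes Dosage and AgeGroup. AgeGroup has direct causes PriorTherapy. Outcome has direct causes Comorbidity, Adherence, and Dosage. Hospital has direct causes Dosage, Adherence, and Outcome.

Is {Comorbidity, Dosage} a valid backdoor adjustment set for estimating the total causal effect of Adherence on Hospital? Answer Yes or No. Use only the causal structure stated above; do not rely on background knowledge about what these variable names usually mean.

Backdoor paths from Adherence to Hospital (paths whose first edge points into Adherence):
  P1: Adherence <- Dosage -> Comorbidity -> Outcome -> Hospital
  P2: Adherence <- Dosage -> Outcome -> Hospital
  P3: Adherence <- Dosage -> Hospital
  P4: Adherence <- Comorbidity <- Dosage -> Outcome -> Hospital
  P5: Adherence <- Comorbidity <- Dosage -> Hospital
  P6: Adherence <- Comorbidity -> Outcome <- Dosage -> Hospital
  P7: Adherence <- Comorbidity -> Outcome -> Hospital
Condition 1 (no descendant of Adherence in the set): holds — descendants of Adherence are {Hospital, Outcome}; none are in {Comorbidity, Dosage}.
Condition 2 (every backdoor path blocked by {Comorbidity, Dosage}):
  P1: blocked at fork node Dosage ∈ conditioning set.
  P2: blocked at fork node Dosage ∈ conditioning set.
  P3: blocked at fork node Dosage ∈ conditioning set.
  P4: blocked at chain node Comorbidity ∈ conditioning set.
  P5: blocked at chain node Comorbidity ∈ conditioning set.
  P6: blocked at fork node Comorbidity ∈ conditioning set.
  P7: blocked at fork node Comorbidity ∈ conditioning set.
{Comorbidity, Dosage} satisfies the backdoor criterion.

Yes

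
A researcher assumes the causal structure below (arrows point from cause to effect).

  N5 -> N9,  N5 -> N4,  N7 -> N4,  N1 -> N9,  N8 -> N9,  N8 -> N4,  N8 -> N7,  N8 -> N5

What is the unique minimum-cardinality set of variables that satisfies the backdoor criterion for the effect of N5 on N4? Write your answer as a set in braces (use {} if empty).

Variables eligible for adjustment (non-descendants of N5, excluding N5 and N4): {N1, N7, N8}.
Backdoor paths from N5 to N4:
  P1: N5 <- N8 -> N7 -> N4
  P2: N5 <- N8 -> N4
The empty set is not sufficient: P1 (N5 <- N8 -> N7 -> N4) has no collider blocking it and no conditioned non-collider, so it is open.
Try {N8}:
  P1: blocked at fork node N8 ∈ conditioning set.
  P2: blocked at fork node N8 ∈ conditioning set.
{N8} contains no descendant of N5 and blocks every backdoor path.
No other singleton works — e.g. {N1} leaves P1 open — so {N8} is the unique smallest valid adjustment set.

{N8}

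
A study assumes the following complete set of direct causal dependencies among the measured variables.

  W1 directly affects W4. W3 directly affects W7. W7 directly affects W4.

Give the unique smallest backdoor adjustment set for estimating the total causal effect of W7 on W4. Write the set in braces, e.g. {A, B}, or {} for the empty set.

Variables eligible for adjustment (non-descendants of W7, excluding W7 and W4): {W1, W3}.
Backdoor paths from W7 to W4:
  (none)
With no backdoor paths the empty set already satisfies the criterion, and it is trivially minimal.

{}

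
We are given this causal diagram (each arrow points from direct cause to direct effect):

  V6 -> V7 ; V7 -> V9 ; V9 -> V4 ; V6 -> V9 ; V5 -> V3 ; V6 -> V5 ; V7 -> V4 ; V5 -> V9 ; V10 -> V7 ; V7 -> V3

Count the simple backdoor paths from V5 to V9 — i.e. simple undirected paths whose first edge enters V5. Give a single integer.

A backdoor path from V5 to V9 is any simple undirected path whose first edge points into V5 (i.e. leaves V5 via a parent).
Parents of V5: {V6}.
Enumerating:
  P1: V5 <- V6 -> V7 -> V9
  P2: V5 <- V6 -> V7 -> V4 <- V9
  P3: V5 <- V6 -> V9
That exhausts the simple backdoor paths. Count: 3.

3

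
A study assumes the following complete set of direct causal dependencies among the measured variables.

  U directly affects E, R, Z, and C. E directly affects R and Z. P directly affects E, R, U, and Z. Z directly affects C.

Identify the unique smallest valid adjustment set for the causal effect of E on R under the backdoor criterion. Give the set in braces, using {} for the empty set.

Variables eligible for adjustment (non-descendants of E, excluding E and R): {P, U}.
Backdoor paths from E to R:
  P1: E <- P -> U -> R
  P2: E <- P -> Z <- U -> R
  P3: E <- P -> Z -> C <- U -> R
  P4: E <- P -> R
  P5: E <- U <- P -> R
  P6: E <- U -> Z <- P -> R
  P7: E <- U -> R
  P8: E <- U -> C <- Z <- P -> R
The empty set is not sufficient: P1 (E <- P -> U -> R) has no collider blocking it and no conditioned non-collider, so it is open.
Try {P, U}:
  P1: blocked at fork node P ∈ conditioning set.
  P2: blocked at fork node P ∈ conditioning set.
  P3: blocked at fork node P ∈ conditioning set.
  P4: blocked at fork node P ∈ conditioning set.
  P5: blocked at chain node U ∈ conditioning set.
  P6: blocked at fork node U ∈ conditioning set.
  P7: blocked at fork node U ∈ conditioning set.
  P8: blocked at fork node U ∈ conditioning set.
{P, U} contains no descendant of E and blocks every backdoor path.
Every element of {P, U} is needed (dropping P leaves P4 open; dropping U leaves P7 open), so no proper subset is valid.
Among all size-2 subsets of the eligible variables, only {P, U} blocks every backdoor path, so it is the unique smallest valid adjustment set.

{P, U}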